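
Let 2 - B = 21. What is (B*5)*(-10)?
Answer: 950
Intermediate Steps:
B = -19 (B = 2 - 1*21 = 2 - 21 = -19)
(B*5)*(-10) = -19*5*(-10) = -95*(-10) = 950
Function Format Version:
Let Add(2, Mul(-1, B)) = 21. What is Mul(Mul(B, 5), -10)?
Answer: 950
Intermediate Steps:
B = -19 (B = Add(2, Mul(-1, 21)) = Add(2, -21) = -19)
Mul(Mul(B, 5), -10) = Mul(Mul(-19, 5), -10) = Mul(-95, -10) = 950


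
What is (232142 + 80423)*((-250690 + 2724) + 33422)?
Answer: -67058945360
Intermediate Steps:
(232142 + 80423)*((-250690 + 2724) + 33422) = 312565*(-247966 + 33422) = 312565*(-214544) = -67058945360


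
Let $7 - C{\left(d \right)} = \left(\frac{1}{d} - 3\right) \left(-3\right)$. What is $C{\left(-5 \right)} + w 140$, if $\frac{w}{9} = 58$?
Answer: $\frac{365387}{5} \approx 73077.0$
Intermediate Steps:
$w = 522$ ($w = 9 \cdot 58 = 522$)
$C{\left(d \right)} = -2 + \frac{3}{d}$ ($C{\left(d \right)} = 7 - \left(\frac{1}{d} - 3\right) \left(-3\right) = 7 - \left(-3 + \frac{1}{d}\right) \left(-3\right) = 7 - \left(9 - \frac{3}{d}\right) = -2 + \frac{3}{d}$)
$C{\left(-5 \right)} + w 140 = \left(-2 + \frac{3}{-5}\right) + 522 \cdot 140 = \left(-2 + 3 \left(- \frac{1}{5}\right)\right) + 73080 = \left(-2 - \frac{3}{5}\right) + 73080 = - \frac{13}{5} + 73080 = \frac{365387}{5}$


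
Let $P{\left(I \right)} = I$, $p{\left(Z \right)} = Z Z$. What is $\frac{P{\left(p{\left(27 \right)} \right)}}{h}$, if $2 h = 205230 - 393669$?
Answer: $- \frac{486}{62813} \approx -0.0077372$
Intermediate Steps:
$p{\left(Z \right)} = Z^{2}$
$h = - \frac{188439}{2}$ ($h = \frac{205230 - 393669}{2} = \frac{1}{2} \left(-188439\right) = - \frac{188439}{2} \approx -94220.0$)
$\frac{P{\left(p{\left(27 \right)} \right)}}{h} = \frac{27^{2}}{- \frac{188439}{2}} = 729 \left(- \frac{2}{188439}\right) = - \frac{486}{62813}$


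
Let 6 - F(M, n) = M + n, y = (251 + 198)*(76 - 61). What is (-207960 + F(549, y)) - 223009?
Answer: -438247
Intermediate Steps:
y = 6735 (y = 449*15 = 6735)
F(M, n) = 6 - M - n (F(M, n) = 6 - (M + n) = 6 + (-M - n) = 6 - M - n)
(-207960 + F(549, y)) - 223009 = (-207960 + (6 - 1*549 - 1*6735)) - 223009 = (-207960 + (6 - 549 - 6735)) - 223009 = (-207960 - 7278) - 223009 = -215238 - 223009 = -438247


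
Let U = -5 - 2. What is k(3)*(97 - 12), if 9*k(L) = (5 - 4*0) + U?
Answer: -170/9 ≈ -18.889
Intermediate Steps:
U = -7
k(L) = -2/9 (k(L) = ((5 - 4*0) - 7)/9 = ((5 + 0) - 7)/9 = (5 - 7)/9 = (1/9)*(-2) = -2/9)
k(3)*(97 - 12) = -2*(97 - 12)/9 = -2/9*85 = -170/9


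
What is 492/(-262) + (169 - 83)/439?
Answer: -96728/57509 ≈ -1.6820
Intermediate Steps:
492/(-262) + (169 - 83)/439 = 492*(-1/262) + 86*(1/439) = -246/131 + 86/439 = -96728/57509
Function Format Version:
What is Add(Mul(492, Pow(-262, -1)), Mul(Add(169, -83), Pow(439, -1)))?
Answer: Rational(-96728, 57509) ≈ -1.6820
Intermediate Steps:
Add(Mul(492, Pow(-262, -1)), Mul(Add(169, -83), Pow(439, -1))) = Add(Mul(492, Rational(-1, 262)), Mul(86, Rational(1, 439))) = Add(Rational(-246, 131), Rational(86, 439)) = Rational(-96728, 57509)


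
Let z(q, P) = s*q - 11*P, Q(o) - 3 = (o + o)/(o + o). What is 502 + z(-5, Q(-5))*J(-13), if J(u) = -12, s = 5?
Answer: 1330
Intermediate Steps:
Q(o) = 4 (Q(o) = 3 + (o + o)/(o + o) = 3 + (2*o)/((2*o)) = 3 + (2*o)*(1/(2*o)) = 3 + 1 = 4)
z(q, P) = -11*P + 5*q (z(q, P) = 5*q - 11*P = -11*P + 5*q)
502 + z(-5, Q(-5))*J(-13) = 502 + (-11*4 + 5*(-5))*(-12) = 502 + (-44 - 25)*(-12) = 502 - 69*(-12) = 502 + 828 = 1330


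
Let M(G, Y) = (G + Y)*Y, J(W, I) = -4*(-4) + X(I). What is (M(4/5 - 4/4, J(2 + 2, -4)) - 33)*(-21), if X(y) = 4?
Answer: -7623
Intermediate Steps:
J(W, I) = 20 (J(W, I) = -4*(-4) + 4 = 16 + 4 = 20)
M(G, Y) = Y*(G + Y)
(M(4/5 - 4/4, J(2 + 2, -4)) - 33)*(-21) = (20*((4/5 - 4/4) + 20) - 33)*(-21) = (20*((4*(1/5) - 4*1/4) + 20) - 33)*(-21) = (20*((4/5 - 1) + 20) - 33)*(-21) = (20*(-1/5 + 20) - 33)*(-21) = (20*(99/5) - 33)*(-21) = (396 - 33)*(-21) = 363*(-21) = -7623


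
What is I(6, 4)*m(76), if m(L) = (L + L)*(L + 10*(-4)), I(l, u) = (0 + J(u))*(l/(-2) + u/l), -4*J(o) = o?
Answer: 12768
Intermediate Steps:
J(o) = -o/4
I(l, u) = -u*(-l/2 + u/l)/4 (I(l, u) = (0 - u/4)*(l/(-2) + u/l) = (-u/4)*(l*(-½) + u/l) = (-u/4)*(-l/2 + u/l) = -u*(-l/2 + u/l)/4)
m(L) = 2*L*(-40 + L) (m(L) = (2*L)*(L - 40) = (2*L)*(-40 + L) = 2*L*(-40 + L))
I(6, 4)*m(76) = ((⅛)*4*(6² - 2*4)/6)*(2*76*(-40 + 76)) = ((⅛)*4*(⅙)*(36 - 8))*(2*76*36) = ((⅛)*4*(⅙)*28)*5472 = (7/3)*5472 = 12768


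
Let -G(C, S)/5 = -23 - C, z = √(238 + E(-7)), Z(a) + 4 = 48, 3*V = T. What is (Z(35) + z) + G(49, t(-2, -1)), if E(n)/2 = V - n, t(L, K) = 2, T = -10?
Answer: 404 + 4*√138/3 ≈ 419.66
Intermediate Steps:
V = -10/3 (V = (⅓)*(-10) = -10/3 ≈ -3.3333)
Z(a) = 44 (Z(a) = -4 + 48 = 44)
E(n) = -20/3 - 2*n (E(n) = 2*(-10/3 - n) = -20/3 - 2*n)
z = 4*√138/3 (z = √(238 + (-20/3 - 2*(-7))) = √(238 + (-20/3 + 14)) = √(238 + 22/3) = √(736/3) = 4*√138/3 ≈ 15.663)
G(C, S) = 115 + 5*C (G(C, S) = -5*(-23 - C) = 115 + 5*C)
(Z(35) + z) + G(49, t(-2, -1)) = (44 + 4*√138/3) + (115 + 5*49) = (44 + 4*√138/3) + (115 + 245) = (44 + 4*√138/3) + 360 = 404 + 4*√138/3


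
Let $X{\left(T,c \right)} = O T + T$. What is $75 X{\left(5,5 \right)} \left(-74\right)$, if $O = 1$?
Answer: $-55500$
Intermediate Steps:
$X{\left(T,c \right)} = 2 T$ ($X{\left(T,c \right)} = 1 T + T = T + T = 2 T$)
$75 X{\left(5,5 \right)} \left(-74\right) = 75 \cdot 2 \cdot 5 \left(-74\right) = 75 \cdot 10 \left(-74\right) = 750 \left(-74\right) = -55500$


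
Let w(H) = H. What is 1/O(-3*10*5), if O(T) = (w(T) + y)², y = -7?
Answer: 1/24649 ≈ 4.0570e-5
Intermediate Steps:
O(T) = (-7 + T)² (O(T) = (T - 7)² = (-7 + T)²)
1/O(-3*10*5) = 1/((-7 - 3*10*5)²) = 1/((-7 - 30*5)²) = 1/((-7 - 150)²) = 1/((-157)²) = 1/24649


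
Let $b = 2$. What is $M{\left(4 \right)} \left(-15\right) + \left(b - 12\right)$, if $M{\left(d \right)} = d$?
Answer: $-70$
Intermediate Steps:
$M{\left(4 \right)} \left(-15\right) + \left(b - 12\right) = 4 \left(-15\right) + \left(2 - 12\right) = -60 + \left(2 - 12\right) = -60 - 10 = -70$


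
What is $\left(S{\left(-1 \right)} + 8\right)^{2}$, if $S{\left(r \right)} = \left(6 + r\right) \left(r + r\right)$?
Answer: $4$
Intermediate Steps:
$S{\left(r \right)} = 2 r \left(6 + r\right)$ ($S{\left(r \right)} = \left(6 + r\right) 2 r = 2 r \left(6 + r\right)$)
$\left(S{\left(-1 \right)} + 8\right)^{2} = \left(2 \left(-1\right) \left(6 - 1\right) + 8\right)^{2} = \left(2 \left(-1\right) 5 + 8\right)^{2} = \left(-10 + 8\right)^{2} = \left(-2\right)^{2} = 4$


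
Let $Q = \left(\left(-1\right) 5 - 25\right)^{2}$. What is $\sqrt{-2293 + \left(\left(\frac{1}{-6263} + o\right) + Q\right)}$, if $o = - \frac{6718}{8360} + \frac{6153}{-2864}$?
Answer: $\frac{i \sqrt{30654481757334717139055}}{4686101860} \approx 37.362 i$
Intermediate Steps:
$o = - \frac{8834929}{2992880}$ ($o = \left(-6718\right) \frac{1}{8360} + 6153 \left(- \frac{1}{2864}\right) = - \frac{3359}{4180} - \frac{6153}{2864} = - \frac{8834929}{2992880} \approx -2.952$)
$Q = 900$ ($Q = \left(-5 - 25\right)^{2} = \left(-30\right)^{2} = 900$)
$\sqrt{-2293 + \left(\left(\frac{1}{-6263} + o\right) + Q\right)} = \sqrt{-2293 + \left(\left(\frac{1}{-6263} - \frac{8834929}{2992880}\right) + 900\right)} = \sqrt{-2293 + \left(\left(- \frac{1}{6263} - \frac{8834929}{2992880}\right) + 900\right)} = \sqrt{-2293 + \left(- \frac{55336153207}{18744407440} + 900\right)} = \sqrt{-2293 + \frac{16814630542793}{18744407440}} = \sqrt{- \frac{26166295717127}{18744407440}} = \frac{i \sqrt{30654481757334717139055}}{4686101860}$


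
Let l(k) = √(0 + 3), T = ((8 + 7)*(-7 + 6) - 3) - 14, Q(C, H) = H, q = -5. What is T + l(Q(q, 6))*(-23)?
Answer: -32 - 23*√3 ≈ -71.837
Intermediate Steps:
T = -32 (T = (15*(-1) - 3) - 14 = (-15 - 3) - 14 = -18 - 14 = -32)
l(k) = √3
T + l(Q(q, 6))*(-23) = -32 + √3*(-23) = -32 - 23*√3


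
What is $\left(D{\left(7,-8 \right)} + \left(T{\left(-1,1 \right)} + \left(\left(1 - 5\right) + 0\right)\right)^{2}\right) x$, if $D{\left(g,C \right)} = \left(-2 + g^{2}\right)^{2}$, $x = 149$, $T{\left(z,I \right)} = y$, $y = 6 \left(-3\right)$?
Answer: $401257$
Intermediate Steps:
$y = -18$
$T{\left(z,I \right)} = -18$
$\left(D{\left(7,-8 \right)} + \left(T{\left(-1,1 \right)} + \left(\left(1 - 5\right) + 0\right)\right)^{2}\right) x = \left(\left(-2 + 7^{2}\right)^{2} + \left(-18 + \left(\left(1 - 5\right) + 0\right)\right)^{2}\right) 149 = \left(\left(-2 + 49\right)^{2} + \left(-18 + \left(-4 + 0\right)\right)^{2}\right) 149 = \left(47^{2} + \left(-18 - 4\right)^{2}\right) 149 = \left(2209 + \left(-22\right)^{2}\right) 149 = \left(2209 + 484\right) 149 = 2693 \cdot 149 = 401257$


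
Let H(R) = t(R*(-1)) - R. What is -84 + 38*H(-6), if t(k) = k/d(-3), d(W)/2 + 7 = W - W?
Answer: 894/7 ≈ 127.71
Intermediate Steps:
d(W) = -14 (d(W) = -14 + 2*(W - W) = -14 + 2*0 = -14 + 0 = -14)
t(k) = -k/14 (t(k) = k/(-14) = k*(-1/14) = -k/14)
H(R) = -13*R/14 (H(R) = -R*(-1)/14 - R = -(-1)*R/14 - R = R/14 - R = -13*R/14)
-84 + 38*H(-6) = -84 + 38*(-13/14*(-6)) = -84 + 38*(39/7) = -84 + 1482/7 = 894/7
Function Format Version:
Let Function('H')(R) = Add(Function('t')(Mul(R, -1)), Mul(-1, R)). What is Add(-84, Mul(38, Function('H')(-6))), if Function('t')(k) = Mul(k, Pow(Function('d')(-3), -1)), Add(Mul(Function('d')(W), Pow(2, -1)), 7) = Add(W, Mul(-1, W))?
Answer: Rational(894, 7) ≈ 127.71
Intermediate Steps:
Function('d')(W) = -14 (Function('d')(W) = Add(-14, Mul(2, Add(W, Mul(-1, W)))) = Add(-14, Mul(2, 0)) = Add(-14, 0) = -14)
Function('t')(k) = Mul(Rational(-1, 14), k) (Function('t')(k) = Mul(k, Pow(-14, -1)) = Mul(k, Rational(-1, 14)) = Mul(Rational(-1, 14), k))
Function('H')(R) = Mul(Rational(-13, 14), R) (Function('H')(R) = Add(Mul(Rational(-1, 14), Mul(R, -1)), Mul(-1, R)) = Add(Mul(Rational(-1, 14), Mul(-1, R)), Mul(-1, R)) = Add(Mul(Rational(1, 14), R), Mul(-1, R)) = Mul(Rational(-13, 14), R))
Add(-84, Mul(38, Function('H')(-6))) = Add(-84, Mul(38, Mul(Rational(-13, 14), -6))) = Add(-84, Mul(38, Rational(39, 7))) = Add(-84, Rational(1482, 7)) = Rational(894, 7)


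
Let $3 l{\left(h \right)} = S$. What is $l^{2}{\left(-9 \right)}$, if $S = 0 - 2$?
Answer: $\frac{4}{9} \approx 0.44444$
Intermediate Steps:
$S = -2$ ($S = 0 - 2 = -2$)
$l{\left(h \right)} = - \frac{2}{3}$ ($l{\left(h \right)} = \frac{1}{3} \left(-2\right) = - \frac{2}{3}$)
$l^{2}{\left(-9 \right)} = \left(- \frac{2}{3}\right)^{2} = \frac{4}{9}$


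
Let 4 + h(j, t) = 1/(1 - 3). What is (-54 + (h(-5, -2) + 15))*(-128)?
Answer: 5568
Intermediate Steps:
h(j, t) = -9/2 (h(j, t) = -4 + 1/(1 - 3) = -4 + 1/(-2) = -4 - 1/2 = -9/2)
(-54 + (h(-5, -2) + 15))*(-128) = (-54 + (-9/2 + 15))*(-128) = (-54 + 21/2)*(-128) = -87/2*(-128) = 5568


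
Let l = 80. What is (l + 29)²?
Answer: 11881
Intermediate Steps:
(l + 29)² = (80 + 29)² = 109² = 11881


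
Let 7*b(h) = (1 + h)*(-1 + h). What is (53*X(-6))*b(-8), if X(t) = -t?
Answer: 2862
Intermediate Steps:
b(h) = (1 + h)*(-1 + h)/7 (b(h) = ((1 + h)*(-1 + h))/7 = (1 + h)*(-1 + h)/7)
(53*X(-6))*b(-8) = (53*(-1*(-6)))*(-1/7 + (1/7)*(-8)**2) = (53*6)*(-1/7 + (1/7)*64) = 318*(-1/7 + 64/7) = 318*9 = 2862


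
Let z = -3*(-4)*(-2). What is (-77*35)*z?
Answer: 64680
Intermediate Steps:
z = -24 (z = 12*(-2) = -24)
(-77*35)*z = -77*35*(-24) = -2695*(-24) = 64680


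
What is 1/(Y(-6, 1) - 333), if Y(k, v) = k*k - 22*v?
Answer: -1/319 ≈ -0.0031348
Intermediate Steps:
Y(k, v) = k² - 22*v
1/(Y(-6, 1) - 333) = 1/(((-6)² - 22*1) - 333) = 1/((36 - 22) - 333) = 1/(14 - 333) = 1/(-319) = -1/319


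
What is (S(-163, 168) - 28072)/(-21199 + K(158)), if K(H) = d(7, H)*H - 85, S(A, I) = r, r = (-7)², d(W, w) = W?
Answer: 9341/6726 ≈ 1.3888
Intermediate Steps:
r = 49
S(A, I) = 49
K(H) = -85 + 7*H (K(H) = 7*H - 85 = -85 + 7*H)
(S(-163, 168) - 28072)/(-21199 + K(158)) = (49 - 28072)/(-21199 + (-85 + 7*158)) = -28023/(-21199 + (-85 + 1106)) = -28023/(-21199 + 1021) = -28023/(-20178) = -28023*(-1/20178) = 9341/6726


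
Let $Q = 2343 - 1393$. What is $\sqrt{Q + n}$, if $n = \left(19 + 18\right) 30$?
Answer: $2 \sqrt{515} \approx 45.387$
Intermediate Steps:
$n = 1110$ ($n = 37 \cdot 30 = 1110$)
$Q = 950$ ($Q = 2343 - 1393 = 950$)
$\sqrt{Q + n} = \sqrt{950 + 1110} = \sqrt{2060} = 2 \sqrt{515}$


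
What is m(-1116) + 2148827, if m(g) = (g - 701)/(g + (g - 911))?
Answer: 6753765078/3143 ≈ 2.1488e+6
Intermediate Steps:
m(g) = (-701 + g)/(-911 + 2*g) (m(g) = (-701 + g)/(g + (-911 + g)) = (-701 + g)/(-911 + 2*g))
m(-1116) + 2148827 = (-701 - 1116)/(-911 + 2*(-1116)) + 2148827 = -1817/(-911 - 2232) + 2148827 = -1817/(-3143) + 2148827 = -1/3143*(-1817) + 2148827 = 1817/3143 + 2148827 = 6753765078/3143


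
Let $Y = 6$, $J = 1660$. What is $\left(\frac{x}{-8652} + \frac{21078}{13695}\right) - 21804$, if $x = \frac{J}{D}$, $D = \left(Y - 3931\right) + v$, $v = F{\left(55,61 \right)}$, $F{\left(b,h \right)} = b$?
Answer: $- \frac{166626386911013}{7642549530} \approx -21802.0$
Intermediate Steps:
$v = 55$
$D = -3870$ ($D = \left(6 - 3931\right) + 55 = -3925 + 55 = -3870$)
$x = - \frac{166}{387}$ ($x = \frac{1660}{-3870} = 1660 \left(- \frac{1}{3870}\right) = - \frac{166}{387} \approx -0.42894$)
$\left(\frac{x}{-8652} + \frac{21078}{13695}\right) - 21804 = \left(- \frac{166}{387 \left(-8652\right)} + \frac{21078}{13695}\right) - 21804 = \left(\left(- \frac{166}{387}\right) \left(- \frac{1}{8652}\right) + 21078 \cdot \frac{1}{13695}\right) - 21804 = \left(\frac{83}{1674162} + \frac{7026}{4565}\right) - 21804 = \frac{11763041107}{7642549530} - 21804 = - \frac{166626386911013}{7642549530}$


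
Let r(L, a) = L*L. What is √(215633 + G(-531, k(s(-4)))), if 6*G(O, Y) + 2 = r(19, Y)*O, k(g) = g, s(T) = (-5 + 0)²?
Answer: √6612630/6 ≈ 428.58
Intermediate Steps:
r(L, a) = L²
s(T) = 25 (s(T) = (-5)² = 25)
G(O, Y) = -⅓ + 361*O/6 (G(O, Y) = -⅓ + (19²*O)/6 = -⅓ + (361*O)/6 = -⅓ + 361*O/6)
√(215633 + G(-531, k(s(-4)))) = √(215633 + (-⅓ + (361/6)*(-531))) = √(215633 + (-⅓ - 63897/2)) = √(215633 - 191693/6) = √(1102105/6) = √6612630/6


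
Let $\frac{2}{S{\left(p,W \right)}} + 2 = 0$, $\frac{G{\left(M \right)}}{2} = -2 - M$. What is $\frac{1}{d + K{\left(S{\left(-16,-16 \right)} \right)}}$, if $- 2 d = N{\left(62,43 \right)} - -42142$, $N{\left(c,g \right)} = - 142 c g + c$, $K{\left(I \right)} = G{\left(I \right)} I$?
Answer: $\frac{1}{168186} \approx 5.9458 \cdot 10^{-6}$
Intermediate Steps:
$G{\left(M \right)} = -4 - 2 M$ ($G{\left(M \right)} = 2 \left(-2 - M\right) = -4 - 2 M$)
$S{\left(p,W \right)} = -1$ ($S{\left(p,W \right)} = \frac{2}{-2 + 0} = \frac{2}{-2} = 2 \left(- \frac{1}{2}\right) = -1$)
$K{\left(I \right)} = I \left(-4 - 2 I\right)$ ($K{\left(I \right)} = \left(-4 - 2 I\right) I = I \left(-4 - 2 I\right)$)
$N{\left(c,g \right)} = c - 142 c g$ ($N{\left(c,g \right)} = - 142 c g + c = c - 142 c g$)
$d = 168184$ ($d = - \frac{62 \left(1 - 6106\right) - -42142}{2} = - \frac{62 \left(1 - 6106\right) + 42142}{2} = - \frac{62 \left(-6105\right) + 42142}{2} = - \frac{-378510 + 42142}{2} = \left(- \frac{1}{2}\right) \left(-336368\right) = 168184$)
$\frac{1}{d + K{\left(S{\left(-16,-16 \right)} \right)}} = \frac{1}{168184 - - 2 \left(2 - 1\right)} = \frac{1}{168184 - \left(-2\right) 1} = \frac{1}{168184 + 2} = \frac{1}{168186}$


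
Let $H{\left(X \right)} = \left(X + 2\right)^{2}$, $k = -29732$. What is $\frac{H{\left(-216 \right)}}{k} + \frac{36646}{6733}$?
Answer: $\frac{195303601}{50046389} \approx 3.9025$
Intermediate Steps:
$H{\left(X \right)} = \left(2 + X\right)^{2}$
$\frac{H{\left(-216 \right)}}{k} + \frac{36646}{6733} = \frac{\left(2 - 216\right)^{2}}{-29732} + \frac{36646}{6733} = \left(-214\right)^{2} \left(- \frac{1}{29732}\right) + 36646 \cdot \frac{1}{6733} = 45796 \left(- \frac{1}{29732}\right) + \frac{36646}{6733} = - \frac{11449}{7433} + \frac{36646}{6733} = \frac{195303601}{50046389}$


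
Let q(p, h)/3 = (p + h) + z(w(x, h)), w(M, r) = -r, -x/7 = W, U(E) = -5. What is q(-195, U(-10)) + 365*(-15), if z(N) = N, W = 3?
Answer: -6060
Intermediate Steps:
x = -21 (x = -7*3 = -21)
q(p, h) = 3*p (q(p, h) = 3*((p + h) - h) = 3*((h + p) - h) = 3*p)
q(-195, U(-10)) + 365*(-15) = 3*(-195) + 365*(-15) = -585 - 5475 = -6060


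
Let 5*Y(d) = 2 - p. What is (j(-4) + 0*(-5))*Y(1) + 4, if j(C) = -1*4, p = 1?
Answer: 16/5 ≈ 3.2000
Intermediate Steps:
j(C) = -4
Y(d) = ⅕ (Y(d) = (2 - 1*1)/5 = (2 - 1)/5 = (⅕)*1 = ⅕)
(j(-4) + 0*(-5))*Y(1) + 4 = (-4 + 0*(-5))*(⅕) + 4 = (-4 + 0)*(⅕) + 4 = -4*⅕ + 4 = -⅘ + 4 = 16/5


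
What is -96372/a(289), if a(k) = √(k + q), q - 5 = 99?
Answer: -32124*√393/131 ≈ -4861.3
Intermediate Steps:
q = 104 (q = 5 + 99 = 104)
a(k) = √(104 + k) (a(k) = √(k + 104) = √(104 + k))
-96372/a(289) = -96372/√(104 + 289) = -96372*√393/393 = -32124*√393/131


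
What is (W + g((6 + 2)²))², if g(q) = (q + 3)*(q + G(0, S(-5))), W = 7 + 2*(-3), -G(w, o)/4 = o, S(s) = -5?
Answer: 31685641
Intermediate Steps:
G(w, o) = -4*o
W = 1 (W = 7 - 6 = 1)
g(q) = (3 + q)*(20 + q) (g(q) = (q + 3)*(q - 4*(-5)) = (3 + q)*(q + 20) = (3 + q)*(20 + q))
(W + g((6 + 2)²))² = (1 + (60 + ((6 + 2)²)² + 23*(6 + 2)²))² = (1 + (60 + (8²)² + 23*8²))² = (1 + (60 + 64² + 23*64))² = (1 + (60 + 4096 + 1472))² = (1 + 5628)² = 5629² = 31685641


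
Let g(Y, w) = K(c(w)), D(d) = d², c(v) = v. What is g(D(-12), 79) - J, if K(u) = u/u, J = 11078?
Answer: -11077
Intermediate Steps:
K(u) = 1
g(Y, w) = 1
g(D(-12), 79) - J = 1 - 1*11078 = 1 - 11078 = -11077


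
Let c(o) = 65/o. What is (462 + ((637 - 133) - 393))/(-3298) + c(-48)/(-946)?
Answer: -12902207/74877792 ≈ -0.17231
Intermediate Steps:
(462 + ((637 - 133) - 393))/(-3298) + c(-48)/(-946) = (462 + ((637 - 133) - 393))/(-3298) + (65/(-48))/(-946) = (462 + (504 - 393))*(-1/3298) + (65*(-1/48))*(-1/946) = (462 + 111)*(-1/3298) - 65/48*(-1/946) = 573*(-1/3298) + 65/45408 = -573/3298 + 65/45408 = -12902207/74877792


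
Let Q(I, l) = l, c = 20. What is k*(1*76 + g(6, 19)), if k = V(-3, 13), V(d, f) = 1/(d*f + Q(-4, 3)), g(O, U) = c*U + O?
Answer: -77/6 ≈ -12.833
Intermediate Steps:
g(O, U) = O + 20*U (g(O, U) = 20*U + O = O + 20*U)
V(d, f) = 1/(3 + d*f) (V(d, f) = 1/(d*f + 3) = 1/(3 + d*f))
k = -1/36 (k = 1/(3 - 3*13) = 1/(3 - 39) = 1/(-36) = -1/36 ≈ -0.027778)
k*(1*76 + g(6, 19)) = -(1*76 + (6 + 20*19))/36 = -(76 + (6 + 380))/36 = -(76 + 386)/36 = -1/36*462 = -77/6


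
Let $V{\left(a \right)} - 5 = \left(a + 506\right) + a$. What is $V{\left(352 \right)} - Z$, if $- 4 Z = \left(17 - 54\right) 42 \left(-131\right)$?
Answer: $\frac{104217}{2} \approx 52109.0$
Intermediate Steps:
$V{\left(a \right)} = 511 + 2 a$ ($V{\left(a \right)} = 5 + \left(\left(a + 506\right) + a\right) = 5 + \left(\left(506 + a\right) + a\right) = 5 + \left(506 + 2 a\right) = 511 + 2 a$)
$Z = - \frac{101787}{2}$ ($Z = - \frac{\left(17 - 54\right) 42 \left(-131\right)}{4} = - \frac{\left(-37\right) 42 \left(-131\right)}{4} = - \frac{\left(-1554\right) \left(-131\right)}{4} = \left(- \frac{1}{4}\right) 203574 = - \frac{101787}{2} \approx -50894.0$)
$V{\left(352 \right)} - Z = \left(511 + 2 \cdot 352\right) - - \frac{101787}{2} = \left(511 + 704\right) + \frac{101787}{2} = 1215 + \frac{101787}{2} = \frac{104217}{2}$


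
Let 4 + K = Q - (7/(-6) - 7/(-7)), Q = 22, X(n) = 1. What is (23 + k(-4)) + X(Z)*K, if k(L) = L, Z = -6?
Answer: 223/6 ≈ 37.167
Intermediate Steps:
K = 109/6 (K = -4 + (22 - (7/(-6) - 7/(-7))) = -4 + (22 - (7*(-⅙) - 7*(-⅐))) = -4 + (22 - (-7/6 + 1)) = -4 + (22 - 1*(-⅙)) = -4 + (22 + ⅙) = -4 + 133/6 = 109/6 ≈ 18.167)
(23 + k(-4)) + X(Z)*K = (23 - 4) + 1*(109/6) = 19 + 109/6 = 223/6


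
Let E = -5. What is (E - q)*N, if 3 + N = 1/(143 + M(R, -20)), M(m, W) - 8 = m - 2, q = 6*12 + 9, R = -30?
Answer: 30616/119 ≈ 257.28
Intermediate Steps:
q = 81 (q = 72 + 9 = 81)
M(m, W) = 6 + m (M(m, W) = 8 + (m - 2) = 8 + (-2 + m) = 6 + m)
N = -356/119 (N = -3 + 1/(143 + (6 - 30)) = -3 + 1/(143 - 24) = -3 + 1/119 = -356/119 ≈ -2.9916)
(E - q)*N = (-5 - 1*81)*(-356/119) = (-5 - 81)*(-356/119) = -86*(-356/119) = 30616/119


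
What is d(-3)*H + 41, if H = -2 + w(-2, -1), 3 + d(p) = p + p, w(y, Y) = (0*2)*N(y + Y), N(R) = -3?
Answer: 59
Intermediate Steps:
w(y, Y) = 0 (w(y, Y) = (0*2)*(-3) = 0*(-3) = 0)
d(p) = -3 + 2*p (d(p) = -3 + (p + p) = -3 + 2*p)
H = -2 (H = -2 + 0 = -2)
d(-3)*H + 41 = (-3 + 2*(-3))*(-2) + 41 = (-3 - 6)*(-2) + 41 = -9*(-2) + 41 = 18 + 41 = 59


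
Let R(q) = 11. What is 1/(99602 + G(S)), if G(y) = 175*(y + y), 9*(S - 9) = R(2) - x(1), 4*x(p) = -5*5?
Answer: 6/620537 ≈ 9.6690e-6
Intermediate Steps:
x(p) = -25/4 (x(p) = (-5*5)/4 = (¼)*(-25) = -25/4)
S = 131/12 (S = 9 + (11 - 1*(-25/4))/9 = 9 + (11 + 25/4)/9 = 9 + (⅑)*(69/4) = 9 + 23/12 = 131/12 ≈ 10.917)
G(y) = 350*y (G(y) = 175*(2*y) = 350*y)
1/(99602 + G(S)) = 1/(99602 + 350*(131/12)) = 1/(99602 + 22925/6) = 1/(620537/6) = 6/620537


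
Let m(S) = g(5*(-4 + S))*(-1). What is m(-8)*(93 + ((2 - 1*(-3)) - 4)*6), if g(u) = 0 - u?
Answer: -5940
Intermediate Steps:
g(u) = -u
m(S) = -20 + 5*S (m(S) = -5*(-4 + S)*(-1) = -(-20 + 5*S)*(-1) = (20 - 5*S)*(-1) = -20 + 5*S)
m(-8)*(93 + ((2 - 1*(-3)) - 4)*6) = (-20 + 5*(-8))*(93 + ((2 - 1*(-3)) - 4)*6) = (-20 - 40)*(93 + ((2 + 3) - 4)*6) = -60*(93 + (5 - 4)*6) = -60*(93 + 1*6) = -60*(93 + 6) = -60*99 = -5940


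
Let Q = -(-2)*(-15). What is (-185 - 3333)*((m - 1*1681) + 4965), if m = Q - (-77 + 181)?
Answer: -11081700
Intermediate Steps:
Q = -30 (Q = -1*30 = -30)
m = -134 (m = -30 - (-77 + 181) = -30 - 1*104 = -30 - 104 = -134)
(-185 - 3333)*((m - 1*1681) + 4965) = (-185 - 3333)*((-134 - 1*1681) + 4965) = -3518*((-134 - 1681) + 4965) = -3518*(-1815 + 4965) = -3518*3150 = -11081700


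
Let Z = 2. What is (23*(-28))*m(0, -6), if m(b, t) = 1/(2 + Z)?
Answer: -161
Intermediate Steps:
m(b, t) = ¼ (m(b, t) = 1/(2 + 2) = 1/4 = ¼)
(23*(-28))*m(0, -6) = (23*(-28))*(¼) = -644*¼ = -161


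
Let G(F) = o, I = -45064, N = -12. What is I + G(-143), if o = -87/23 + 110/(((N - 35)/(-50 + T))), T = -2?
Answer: -48586713/1081 ≈ -44946.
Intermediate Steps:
o = 127471/1081 (o = -87/23 + 110/(((-12 - 35)/(-50 - 2))) = -87*1/23 + 110/((-47/(-52))) = -87/23 + 110/((-47*(-1/52))) = -87/23 + 110/(47/52) = -87/23 + 110*(52/47) = -87/23 + 5720/47 = 127471/1081 ≈ 117.92)
G(F) = 127471/1081
I + G(-143) = -45064 + 127471/1081 = -48586713/1081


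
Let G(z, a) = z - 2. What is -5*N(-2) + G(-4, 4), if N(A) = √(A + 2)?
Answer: -6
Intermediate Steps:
N(A) = √(2 + A)
G(z, a) = -2 + z
-5*N(-2) + G(-4, 4) = -5*√(2 - 2) + (-2 - 4) = -5*√0 - 6 = -5*0 - 6 = 0 - 6 = -6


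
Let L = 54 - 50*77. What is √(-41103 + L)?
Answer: I*√44899 ≈ 211.89*I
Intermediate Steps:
L = -3796 (L = 54 - 3850 = -3796)
√(-41103 + L) = √(-41103 - 3796) = √(-44899) = I*√44899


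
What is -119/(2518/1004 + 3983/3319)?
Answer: -198270422/6178087 ≈ -32.093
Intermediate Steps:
-119/(2518/1004 + 3983/3319) = -119/(2518*(1/1004) + 3983*(1/3319)) = -119/(1259/502 + 3983/3319) = -119/6178087/1666138 = -119*1666138/6178087 = -198270422/6178087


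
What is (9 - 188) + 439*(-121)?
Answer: -53298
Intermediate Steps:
(9 - 188) + 439*(-121) = -179 - 53119 = -53298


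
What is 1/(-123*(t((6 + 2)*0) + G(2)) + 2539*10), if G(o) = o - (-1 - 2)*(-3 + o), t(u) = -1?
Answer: 1/25636 ≈ 3.9008e-5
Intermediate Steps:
G(o) = -9 + 4*o (G(o) = o - (-3)*(-3 + o) = o - (9 - 3*o) = o + (-9 + 3*o) = -9 + 4*o)
1/(-123*(t((6 + 2)*0) + G(2)) + 2539*10) = 1/(-123*(-1 + (-9 + 4*2)) + 2539*10) = 1/(-123*(-1 + (-9 + 8)) + 25390) = 1/(-123*(-1 - 1) + 25390) = 1/(-123*(-2) + 25390) = 1/(246 + 25390) = 1/25636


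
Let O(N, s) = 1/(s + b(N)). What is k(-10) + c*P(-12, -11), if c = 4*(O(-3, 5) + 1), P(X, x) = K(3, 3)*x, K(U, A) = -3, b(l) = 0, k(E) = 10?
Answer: 842/5 ≈ 168.40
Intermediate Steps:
P(X, x) = -3*x
O(N, s) = 1/s (O(N, s) = 1/(s + 0) = 1/s)
c = 24/5 (c = 4*(1/5 + 1) = 4*(⅕ + 1) = 4*(6/5) = 24/5 ≈ 4.8000)
k(-10) + c*P(-12, -11) = 10 + 24*(-3*(-11))/5 = 10 + (24/5)*33 = 10 + 792/5 = 842/5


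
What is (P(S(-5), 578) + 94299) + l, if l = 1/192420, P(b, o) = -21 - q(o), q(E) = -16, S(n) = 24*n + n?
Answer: 18144051481/192420 ≈ 94294.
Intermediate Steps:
S(n) = 25*n
P(b, o) = -5 (P(b, o) = -21 - 1*(-16) = -21 + 16 = -5)
l = 1/192420 ≈ 5.1970e-6
(P(S(-5), 578) + 94299) + l = (-5 + 94299) + 1/192420 = 94294 + 1/192420 = 18144051481/192420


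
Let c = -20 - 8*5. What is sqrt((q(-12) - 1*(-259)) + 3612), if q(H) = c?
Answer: sqrt(3811) ≈ 61.733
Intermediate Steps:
c = -60 (c = -20 - 1*40 = -20 - 40 = -60)
q(H) = -60
sqrt((q(-12) - 1*(-259)) + 3612) = sqrt((-60 - 1*(-259)) + 3612) = sqrt((-60 + 259) + 3612) = sqrt(199 + 3612) = sqrt(3811)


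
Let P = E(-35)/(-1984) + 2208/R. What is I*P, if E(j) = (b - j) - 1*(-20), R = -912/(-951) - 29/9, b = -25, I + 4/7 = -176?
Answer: 275854252581/1601336 ≈ 1.7227e+5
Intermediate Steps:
I = -1236/7 (I = -4/7 - 176 = -1236/7 ≈ -176.57)
R = -6457/2853 (R = -912*(-1/951) - 29*1/9 = 304/317 - 29/9 = -6457/2853 ≈ -2.2632)
E(j) = -5 - j (E(j) = (-25 - j) - 1*(-20) = (-25 - j) + 20 = -5 - j)
P = -6249125463/6405344 (P = (-5 - 1*(-35))/(-1984) + 2208/(-6457/2853) = (-5 + 35)*(-1/1984) + 2208*(-2853/6457) = 30*(-1/1984) - 6299424/6457 = -15/992 - 6299424/6457 = -6249125463/6405344 ≈ -975.61)
I*P = -1236/7*(-6249125463/6405344) = 275854252581/1601336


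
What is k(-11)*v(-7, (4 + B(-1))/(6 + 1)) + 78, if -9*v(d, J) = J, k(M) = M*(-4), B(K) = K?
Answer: 1594/21 ≈ 75.905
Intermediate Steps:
k(M) = -4*M
v(d, J) = -J/9
k(-11)*v(-7, (4 + B(-1))/(6 + 1)) + 78 = (-4*(-11))*(-(4 - 1)/(9*(6 + 1))) + 78 = 44*(-1/(3*7)) + 78 = 44*(-⅑*3/7) + 78 = 44*(-1/21) + 78 = -44/21 + 78 = 1594/21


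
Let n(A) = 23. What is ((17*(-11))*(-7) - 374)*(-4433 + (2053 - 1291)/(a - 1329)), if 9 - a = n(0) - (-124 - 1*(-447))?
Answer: -8291107/2 ≈ -4.1456e+6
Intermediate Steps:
a = 309 (a = 9 - (23 - (-124 - 1*(-447))) = 9 - (23 - (-124 + 447)) = 9 - (23 - 1*323) = 9 - (23 - 323) = 9 - 1*(-300) = 9 + 300 = 309)
((17*(-11))*(-7) - 374)*(-4433 + (2053 - 1291)/(a - 1329)) = ((17*(-11))*(-7) - 374)*(-4433 + (2053 - 1291)/(309 - 1329)) = (-187*(-7) - 374)*(-4433 + 762/(-1020)) = (1309 - 374)*(-4433 + 762*(-1/1020)) = 935*(-4433 - 127/170) = 935*(-753737/170) = -8291107/2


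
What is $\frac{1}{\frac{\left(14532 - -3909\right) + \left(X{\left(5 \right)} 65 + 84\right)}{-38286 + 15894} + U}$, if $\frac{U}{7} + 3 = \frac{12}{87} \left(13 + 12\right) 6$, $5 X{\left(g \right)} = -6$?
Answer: $\frac{216456}{26624903} \approx 0.0081298$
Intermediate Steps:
$X{\left(g \right)} = - \frac{6}{5}$ ($X{\left(g \right)} = \frac{1}{5} \left(-6\right) = - \frac{6}{5}$)
$U = \frac{3591}{29}$ ($U = -21 + 7 \cdot \frac{12}{87} \left(13 + 12\right) 6 = -21 + 7 \cdot 12 \cdot \frac{1}{87} \cdot 25 \cdot 6 = -21 + 7 \cdot \frac{4}{29} \cdot 150 = -21 + 7 \cdot \frac{600}{29} = -21 + \frac{4200}{29} = \frac{3591}{29} \approx 123.83$)
$\frac{1}{\frac{\left(14532 - -3909\right) + \left(X{\left(5 \right)} 65 + 84\right)}{-38286 + 15894} + U} = \frac{1}{\frac{\left(14532 - -3909\right) + \left(\left(- \frac{6}{5}\right) 65 + 84\right)}{-38286 + 15894} + \frac{3591}{29}} = \frac{1}{\frac{\left(14532 + 3909\right) + \left(-78 + 84\right)}{-22392} + \frac{3591}{29}} = \frac{1}{\left(18441 + 6\right) \left(- \frac{1}{22392}\right) + \frac{3591}{29}} = \frac{1}{18447 \left(- \frac{1}{22392}\right) + \frac{3591}{29}} = \frac{1}{- \frac{6149}{7464} + \frac{3591}{29}} = \frac{1}{\frac{26624903}{216456}} = \frac{216456}{26624903}$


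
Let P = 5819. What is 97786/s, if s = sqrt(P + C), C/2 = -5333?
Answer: -97786*I*sqrt(4847)/4847 ≈ -1404.6*I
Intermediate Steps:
C = -10666 (C = 2*(-5333) = -10666)
s = I*sqrt(4847) (s = sqrt(5819 - 10666) = sqrt(-4847) = I*sqrt(4847) ≈ 69.62*I)
97786/s = 97786/((I*sqrt(4847))) = 97786*(-I*sqrt(4847)/4847) = -97786*I*sqrt(4847)/4847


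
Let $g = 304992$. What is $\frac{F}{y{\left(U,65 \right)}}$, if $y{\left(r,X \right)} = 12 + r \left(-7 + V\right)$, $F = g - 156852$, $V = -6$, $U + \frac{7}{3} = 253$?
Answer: $- \frac{22221}{487} \approx -45.628$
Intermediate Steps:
$U = \frac{752}{3}$ ($U = - \frac{7}{3} + 253 = \frac{752}{3} \approx 250.67$)
$F = 148140$ ($F = 304992 - 156852 = 148140$)
$y{\left(r,X \right)} = 12 - 13 r$ ($y{\left(r,X \right)} = 12 + r \left(-7 - 6\right) = 12 + r \left(-13\right) = 12 - 13 r$)
$\frac{F}{y{\left(U,65 \right)}} = \frac{148140}{12 - \frac{9776}{3}} = \frac{148140}{- \frac{9740}{3}} = 148140 \left(- \frac{3}{9740}\right) = - \frac{22221}{487}$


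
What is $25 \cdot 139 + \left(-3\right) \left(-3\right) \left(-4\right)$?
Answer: $3439$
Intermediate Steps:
$25 \cdot 139 + \left(-3\right) \left(-3\right) \left(-4\right) = 3475 + 9 \left(-4\right) = 3475 - 36 = 3439$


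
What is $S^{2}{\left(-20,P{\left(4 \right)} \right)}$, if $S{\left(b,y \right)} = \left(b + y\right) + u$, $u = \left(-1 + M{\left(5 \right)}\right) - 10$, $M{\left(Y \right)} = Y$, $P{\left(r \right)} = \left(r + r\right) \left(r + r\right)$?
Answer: $1444$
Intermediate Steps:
$P{\left(r \right)} = 4 r^{2}$ ($P{\left(r \right)} = 2 r 2 r = 4 r^{2}$)
$u = -6$ ($u = \left(-1 + 5\right) - 10 = 4 - 10 = -6$)
$S{\left(b,y \right)} = -6 + b + y$ ($S{\left(b,y \right)} = \left(b + y\right) - 6 = -6 + b + y$)
$S^{2}{\left(-20,P{\left(4 \right)} \right)} = \left(-6 - 20 + 4 \cdot 4^{2}\right)^{2} = \left(-6 - 20 + 4 \cdot 16\right)^{2} = \left(-6 - 20 + 64\right)^{2} = 38^{2} = 1444$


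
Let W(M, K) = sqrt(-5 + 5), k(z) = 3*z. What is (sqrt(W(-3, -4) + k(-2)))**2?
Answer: -6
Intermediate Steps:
W(M, K) = 0 (W(M, K) = sqrt(0) = 0)
(sqrt(W(-3, -4) + k(-2)))**2 = (sqrt(0 + 3*(-2)))**2 = (sqrt(0 - 6))**2 = (sqrt(-6))**2 = (I*sqrt(6))**2 = -6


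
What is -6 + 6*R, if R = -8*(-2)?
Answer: 90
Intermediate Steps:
R = 16
-6 + 6*R = -6 + 6*16 = -6 + 96 = 90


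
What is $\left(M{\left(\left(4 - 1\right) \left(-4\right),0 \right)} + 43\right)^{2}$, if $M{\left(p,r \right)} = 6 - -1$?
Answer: $2500$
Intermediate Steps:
$M{\left(p,r \right)} = 7$ ($M{\left(p,r \right)} = 6 + 1 = 7$)
$\left(M{\left(\left(4 - 1\right) \left(-4\right),0 \right)} + 43\right)^{2} = \left(7 + 43\right)^{2} = 50^{2} = 2500$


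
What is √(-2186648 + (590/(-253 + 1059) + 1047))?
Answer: 2*I*√88740288481/403 ≈ 1478.4*I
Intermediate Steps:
√(-2186648 + (590/(-253 + 1059) + 1047)) = √(-2186648 + (590/806 + 1047)) = √(-2186648 + (590*(1/806) + 1047)) = √(-2186648 + (295/403 + 1047)) = √(-2186648 + 422236/403) = √(-880796908/403) = 2*I*√88740288481/403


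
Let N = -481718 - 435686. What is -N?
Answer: 917404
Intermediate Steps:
N = -917404
-N = -1*(-917404) = 917404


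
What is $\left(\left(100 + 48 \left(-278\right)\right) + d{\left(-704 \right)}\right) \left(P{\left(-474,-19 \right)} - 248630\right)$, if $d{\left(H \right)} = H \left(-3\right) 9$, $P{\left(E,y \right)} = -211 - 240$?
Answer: $-1435702884$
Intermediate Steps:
$P{\left(E,y \right)} = -451$ ($P{\left(E,y \right)} = -211 - 240 = -451$)
$d{\left(H \right)} = - 27 H$ ($d{\left(H \right)} = - 3 H 9 = - 27 H$)
$\left(\left(100 + 48 \left(-278\right)\right) + d{\left(-704 \right)}\right) \left(P{\left(-474,-19 \right)} - 248630\right) = \left(\left(100 + 48 \left(-278\right)\right) - -19008\right) \left(-451 - 248630\right) = \left(\left(100 - 13344\right) + 19008\right) \left(-249081\right) = \left(-13244 + 19008\right) \left(-249081\right) = 5764 \left(-249081\right) = -1435702884$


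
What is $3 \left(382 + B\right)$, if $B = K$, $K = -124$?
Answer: $774$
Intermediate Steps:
$B = -124$
$3 \left(382 + B\right) = 3 \left(382 - 124\right) = 3 \cdot 258 = 774$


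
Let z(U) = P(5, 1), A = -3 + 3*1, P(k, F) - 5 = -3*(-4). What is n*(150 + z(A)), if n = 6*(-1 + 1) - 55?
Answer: -9185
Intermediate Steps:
P(k, F) = 17 (P(k, F) = 5 - 3*(-4) = 5 + 12 = 17)
A = 0 (A = -3 + 3 = 0)
n = -55 (n = 6*0 - 55 = 0 - 55 = -55)
z(U) = 17
n*(150 + z(A)) = -55*(150 + 17) = -55*167 = -9185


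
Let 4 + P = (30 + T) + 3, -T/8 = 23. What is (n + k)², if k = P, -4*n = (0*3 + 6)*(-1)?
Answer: 94249/4 ≈ 23562.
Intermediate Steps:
T = -184 (T = -8*23 = -184)
P = -155 (P = -4 + ((30 - 184) + 3) = -4 + (-154 + 3) = -4 - 151 = -155)
n = 3/2 (n = -(0*3 + 6)*(-1)/4 = -(0 + 6)*(-1)/4 = -3*(-1)/2 = -¼*(-6) = 3/2 ≈ 1.5000)
k = -155
(n + k)² = (3/2 - 155)² = (-307/2)² = 94249/4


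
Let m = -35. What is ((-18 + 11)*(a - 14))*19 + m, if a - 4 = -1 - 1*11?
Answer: 2891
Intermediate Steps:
a = -8 (a = 4 + (-1 - 1*11) = 4 + (-1 - 11) = 4 - 12 = -8)
((-18 + 11)*(a - 14))*19 + m = ((-18 + 11)*(-8 - 14))*19 - 35 = -7*(-22)*19 - 35 = 154*19 - 35 = 2926 - 35 = 2891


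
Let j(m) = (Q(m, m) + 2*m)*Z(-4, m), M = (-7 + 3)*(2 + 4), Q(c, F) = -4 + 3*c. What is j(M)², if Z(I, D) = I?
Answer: 246016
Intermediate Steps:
M = -24 (M = -4*6 = -24)
j(m) = 16 - 20*m (j(m) = ((-4 + 3*m) + 2*m)*(-4) = (-4 + 5*m)*(-4) = 16 - 20*m)
j(M)² = (16 - 20*(-24))² = (16 + 480)² = 496² = 246016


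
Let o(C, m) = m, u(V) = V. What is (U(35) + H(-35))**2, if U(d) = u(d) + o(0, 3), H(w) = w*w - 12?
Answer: 1565001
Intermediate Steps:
H(w) = -12 + w**2 (H(w) = w**2 - 12 = -12 + w**2)
U(d) = 3 + d (U(d) = d + 3 = 3 + d)
(U(35) + H(-35))**2 = ((3 + 35) + (-12 + (-35)**2))**2 = (38 + (-12 + 1225))**2 = (38 + 1213)**2 = 1251**2 = 1565001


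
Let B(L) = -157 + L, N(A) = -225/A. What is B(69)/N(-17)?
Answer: -1496/225 ≈ -6.6489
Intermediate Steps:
B(69)/N(-17) = (-157 + 69)/((-225/(-17))) = -88/((-225*(-1/17))) = -88/225/17 = -88*17/225 = -1496/225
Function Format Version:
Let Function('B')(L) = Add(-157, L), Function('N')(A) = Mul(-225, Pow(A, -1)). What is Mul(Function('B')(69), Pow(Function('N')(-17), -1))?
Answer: Rational(-1496, 225) ≈ -6.6489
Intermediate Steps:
Mul(Function('B')(69), Pow(Function('N')(-17), -1)) = Mul(Add(-157, 69), Pow(Mul(-225, Pow(-17, -1)), -1)) = Mul(-88, Pow(Mul(-225, Rational(-1, 17)), -1)) = Mul(-88, Pow(Rational(225, 17), -1)) = Mul(-88, Rational(17, 225)) = Rational(-1496, 225)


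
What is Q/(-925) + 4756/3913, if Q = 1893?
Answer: -3008009/3619525 ≈ -0.83105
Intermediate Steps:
Q/(-925) + 4756/3913 = 1893/(-925) + 4756/3913 = 1893*(-1/925) + 4756*(1/3913) = -1893/925 + 4756/3913 = -3008009/3619525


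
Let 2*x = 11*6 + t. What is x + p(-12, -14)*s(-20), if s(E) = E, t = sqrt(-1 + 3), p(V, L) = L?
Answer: 313 + sqrt(2)/2 ≈ 313.71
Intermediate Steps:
t = sqrt(2) ≈ 1.4142
x = 33 + sqrt(2)/2 (x = (11*6 + sqrt(2))/2 = (66 + sqrt(2))/2 = 33 + sqrt(2)/2 ≈ 33.707)
x + p(-12, -14)*s(-20) = (33 + sqrt(2)/2) - 14*(-20) = (33 + sqrt(2)/2) + 280 = 313 + sqrt(2)/2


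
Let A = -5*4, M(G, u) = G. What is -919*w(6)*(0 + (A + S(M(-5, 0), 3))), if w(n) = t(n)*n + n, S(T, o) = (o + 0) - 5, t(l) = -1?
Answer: 0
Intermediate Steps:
A = -20
S(T, o) = -5 + o (S(T, o) = o - 5 = -5 + o)
w(n) = 0 (w(n) = -n + n = 0)
-919*w(6)*(0 + (A + S(M(-5, 0), 3))) = -0*(0 + (-20 + (-5 + 3))) = -0*(0 + (-20 - 2)) = -0*(0 - 22) = -0*(-22) = -919*0 = 0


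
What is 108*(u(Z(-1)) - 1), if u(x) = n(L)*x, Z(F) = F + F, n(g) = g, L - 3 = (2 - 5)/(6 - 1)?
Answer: -3132/5 ≈ -626.40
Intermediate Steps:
L = 12/5 (L = 3 + (2 - 5)/(6 - 1) = 3 - 3/5 = 12/5 ≈ 2.4000)
Z(F) = 2*F
u(x) = 12*x/5
108*(u(Z(-1)) - 1) = 108*(12*(2*(-1))/5 - 1) = 108*((12/5)*(-2) - 1) = 108*(-24/5 - 1) = 108*(-29/5) = -3132/5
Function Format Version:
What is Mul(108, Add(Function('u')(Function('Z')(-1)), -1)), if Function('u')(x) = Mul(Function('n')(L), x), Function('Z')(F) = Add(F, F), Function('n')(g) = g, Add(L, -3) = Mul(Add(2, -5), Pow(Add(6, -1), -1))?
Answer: Rational(-3132, 5) ≈ -626.40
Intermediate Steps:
L = Rational(12, 5) (L = Add(3, Mul(Add(2, -5), Pow(Add(6, -1), -1))) = Add(3, Mul(-3, Pow(5, -1))) = Add(3, Mul(-3, Rational(1, 5))) = Add(3, Rational(-3, 5)) = Rational(12, 5) ≈ 2.4000)
Function('Z')(F) = Mul(2, F)
Function('u')(x) = Mul(Rational(12, 5), x)
Mul(108, Add(Function('u')(Function('Z')(-1)), -1)) = Mul(108, Add(Mul(Rational(12, 5), Mul(2, -1)), -1)) = Mul(108, Add(Mul(Rational(12, 5), -2), -1)) = Mul(108, Add(Rational(-24, 5), -1)) = Mul(108, Rational(-29, 5)) = Rational(-3132, 5)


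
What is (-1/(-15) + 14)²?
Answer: 44521/225 ≈ 197.87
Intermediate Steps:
(-1/(-15) + 14)² = (-1*(-1/15) + 14)² = (1/15 + 14)² = (211/15)² = 44521/225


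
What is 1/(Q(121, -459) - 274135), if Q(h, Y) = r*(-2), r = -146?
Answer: -1/273843 ≈ -3.6517e-6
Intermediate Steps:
Q(h, Y) = 292 (Q(h, Y) = -146*(-2) = 292)
1/(Q(121, -459) - 274135) = 1/(292 - 274135) = 1/(-273843) = -1/273843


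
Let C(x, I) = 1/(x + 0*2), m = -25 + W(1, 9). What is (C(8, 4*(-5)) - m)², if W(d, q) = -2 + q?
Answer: 21025/64 ≈ 328.52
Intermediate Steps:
m = -18 (m = -25 + (-2 + 9) = -25 + 7 = -18)
C(x, I) = 1/x (C(x, I) = 1/(x + 0) = 1/x)
(C(8, 4*(-5)) - m)² = (1/8 - 1*(-18))² = (⅛ + 18)² = (145/8)² = 21025/64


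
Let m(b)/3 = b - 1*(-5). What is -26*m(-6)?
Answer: 78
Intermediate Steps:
m(b) = 15 + 3*b (m(b) = 3*(b - 1*(-5)) = 3*(b + 5) = 3*(5 + b) = 15 + 3*b)
-26*m(-6) = -26*(15 + 3*(-6)) = -26*(15 - 18) = -26*(-3) = 78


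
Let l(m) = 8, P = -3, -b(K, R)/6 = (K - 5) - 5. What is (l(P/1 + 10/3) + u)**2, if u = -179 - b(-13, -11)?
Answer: 95481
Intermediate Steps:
b(K, R) = 60 - 6*K (b(K, R) = -6*((K - 5) - 5) = -6*((-5 + K) - 5) = -6*(-10 + K) = 60 - 6*K)
u = -317 (u = -179 - (60 - 6*(-13)) = -179 - (60 + 78) = -179 - 1*138 = -179 - 138 = -317)
(l(P/1 + 10/3) + u)**2 = (8 - 317)**2 = (-309)**2 = 95481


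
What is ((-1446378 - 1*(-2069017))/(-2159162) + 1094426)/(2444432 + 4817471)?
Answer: 2363042408373/15679625005286 ≈ 0.15071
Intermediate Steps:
((-1446378 - 1*(-2069017))/(-2159162) + 1094426)/(2444432 + 4817471) = ((-1446378 + 2069017)*(-1/2159162) + 1094426)/7261903 = (622639*(-1/2159162) + 1094426)*(1/7261903) = (-622639/2159162 + 1094426)*(1/7261903) = (2363042408373/2159162)*(1/7261903) = 2363042408373/15679625005286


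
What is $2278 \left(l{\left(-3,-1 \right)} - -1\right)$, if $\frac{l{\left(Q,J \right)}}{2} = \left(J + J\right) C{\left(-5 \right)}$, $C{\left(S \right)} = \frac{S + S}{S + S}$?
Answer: $-6834$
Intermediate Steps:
$C{\left(S \right)} = 1$ ($C{\left(S \right)} = \frac{2 S}{2 S} = 2 S \frac{1}{2 S} = 1$)
$l{\left(Q,J \right)} = 4 J$ ($l{\left(Q,J \right)} = 2 \left(J + J\right) 1 = 2 \cdot 2 J 1 = 2 \cdot 2 J = 4 J$)
$2278 \left(l{\left(-3,-1 \right)} - -1\right) = 2278 \left(4 \left(-1\right) - -1\right) = 2278 \left(-4 + 1\right) = 2278 \left(-3\right) = -6834$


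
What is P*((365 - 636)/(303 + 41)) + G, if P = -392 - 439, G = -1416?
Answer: -261903/344 ≈ -761.35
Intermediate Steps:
P = -831
P*((365 - 636)/(303 + 41)) + G = -831*(365 - 636)/(303 + 41) - 1416 = -(-225201)/344 - 1416 = -831*(-271/344) - 1416 = 225201/344 - 1416 = -261903/344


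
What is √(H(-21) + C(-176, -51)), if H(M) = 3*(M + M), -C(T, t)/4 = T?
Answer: 17*√2 ≈ 24.042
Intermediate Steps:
C(T, t) = -4*T
H(M) = 6*M (H(M) = 3*(2*M) = 6*M)
√(H(-21) + C(-176, -51)) = √(6*(-21) - 4*(-176)) = √(-126 + 704) = √578 = 17*√2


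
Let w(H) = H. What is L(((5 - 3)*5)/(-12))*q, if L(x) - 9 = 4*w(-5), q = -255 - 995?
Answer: 13750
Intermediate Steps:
q = -1250
L(x) = -11 (L(x) = 9 + 4*(-5) = 9 - 20 = -11)
L(((5 - 3)*5)/(-12))*q = -11*(-1250) = 13750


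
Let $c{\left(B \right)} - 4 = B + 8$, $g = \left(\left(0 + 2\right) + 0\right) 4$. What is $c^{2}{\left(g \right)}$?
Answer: $400$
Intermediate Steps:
$g = 8$ ($g = \left(2 + 0\right) 4 = 2 \cdot 4 = 8$)
$c{\left(B \right)} = 12 + B$ ($c{\left(B \right)} = 4 + \left(B + 8\right) = 4 + \left(8 + B\right) = 12 + B$)
$c^{2}{\left(g \right)} = \left(12 + 8\right)^{2} = 20^{2} = 400$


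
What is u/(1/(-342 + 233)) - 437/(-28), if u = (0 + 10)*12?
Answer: -365803/28 ≈ -13064.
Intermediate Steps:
u = 120 (u = 10*12 = 120)
u/(1/(-342 + 233)) - 437/(-28) = 120/(1/(-342 + 233)) - 437/(-28) = 120/(1/(-109)) - 437*(-1/28) = 120/(-1/109) + 437/28 = 120*(-109) + 437/28 = -13080 + 437/28 = -365803/28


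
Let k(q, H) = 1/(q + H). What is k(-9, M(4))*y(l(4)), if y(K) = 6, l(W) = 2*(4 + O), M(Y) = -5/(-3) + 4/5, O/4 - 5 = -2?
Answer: -45/49 ≈ -0.91837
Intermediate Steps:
O = 12 (O = 20 + 4*(-2) = 20 - 8 = 12)
M(Y) = 37/15 (M(Y) = -5*(-⅓) + 4*(⅕) = 5/3 + ⅘ = 37/15)
k(q, H) = 1/(H + q)
l(W) = 32 (l(W) = 2*(4 + 12) = 2*16 = 32)
k(-9, M(4))*y(l(4)) = 6/(37/15 - 9) = 6/(-98/15) = -15/98*6 = -45/49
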